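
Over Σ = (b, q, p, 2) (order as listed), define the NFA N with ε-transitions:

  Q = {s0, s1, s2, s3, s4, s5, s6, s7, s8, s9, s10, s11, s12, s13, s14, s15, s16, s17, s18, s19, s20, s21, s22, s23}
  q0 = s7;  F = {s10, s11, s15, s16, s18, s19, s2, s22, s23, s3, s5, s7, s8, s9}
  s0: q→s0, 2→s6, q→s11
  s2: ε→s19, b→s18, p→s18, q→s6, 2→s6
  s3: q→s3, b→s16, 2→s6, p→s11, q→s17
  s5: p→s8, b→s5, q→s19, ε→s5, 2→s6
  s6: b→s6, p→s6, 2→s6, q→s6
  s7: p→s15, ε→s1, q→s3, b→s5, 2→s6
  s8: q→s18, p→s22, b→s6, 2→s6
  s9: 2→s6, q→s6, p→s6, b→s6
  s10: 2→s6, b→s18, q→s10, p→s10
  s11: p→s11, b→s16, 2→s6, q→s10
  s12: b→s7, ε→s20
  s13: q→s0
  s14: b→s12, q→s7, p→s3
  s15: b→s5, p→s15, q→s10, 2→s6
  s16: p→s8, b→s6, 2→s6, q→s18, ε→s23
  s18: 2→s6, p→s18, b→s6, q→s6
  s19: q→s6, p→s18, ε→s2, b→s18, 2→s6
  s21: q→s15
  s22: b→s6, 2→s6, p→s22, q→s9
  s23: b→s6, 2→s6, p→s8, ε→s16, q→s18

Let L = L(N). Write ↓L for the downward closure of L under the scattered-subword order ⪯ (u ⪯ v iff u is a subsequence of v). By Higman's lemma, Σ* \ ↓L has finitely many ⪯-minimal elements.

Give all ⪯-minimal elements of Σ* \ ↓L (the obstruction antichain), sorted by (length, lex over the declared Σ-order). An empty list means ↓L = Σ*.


A = [2, bqq, bpb, qbb, pqbq, bppqp].

|Q|=24, |F|=14, |δ|=77 (7 ε).
min D↑ (13 st, q0=0, F={4}): 0:b→1,q→2,p→3,2→4 1:b→1,q→5,p→6,2→4 2:b→7,q→2,p→8,2→4 3:b→1,q→9,p→3,2→4 4:b→4,q→4,p→4,2→4 5:b→10,q→4,p→10,2→4 6:b→4,q→10,p→11,2→4 7:b→4,q→10,p→6,2→4 8:b→7,q→9,p→8,2→4 9:b→10,q→9,p→9,2→4 10:b→4,q→4,p→10,2→4 11:b→4,q→12,p→11,2→4 12:b→4,q→4,p→4,2→4 [Hopcroft].
'2': run [17, 1] end={s6} — reject; 1/1 del acc.
'bqq': run [17, 10, 5, 1] end={s6} ∉↓L; 3/3 del acc.
'bpb': |S_i|=[17, 10, 5, 1] end={s6} ∉↓L; 3/3 deletions ∈↓L.
'qbb': N↓-sim [17, 13, 7, 1] end={s6} — reject; 3/3 del acc.
'pqbq': N↓-sim [17, 13, 6, 2, 1] end={s6} ∉↓L; 4/4 single-dels accept.
'bppqp': N↓-sim [17, 10, 5, 4, 2, 1] end={s6} — reject; 5/5 del acc.
6 obstructions.


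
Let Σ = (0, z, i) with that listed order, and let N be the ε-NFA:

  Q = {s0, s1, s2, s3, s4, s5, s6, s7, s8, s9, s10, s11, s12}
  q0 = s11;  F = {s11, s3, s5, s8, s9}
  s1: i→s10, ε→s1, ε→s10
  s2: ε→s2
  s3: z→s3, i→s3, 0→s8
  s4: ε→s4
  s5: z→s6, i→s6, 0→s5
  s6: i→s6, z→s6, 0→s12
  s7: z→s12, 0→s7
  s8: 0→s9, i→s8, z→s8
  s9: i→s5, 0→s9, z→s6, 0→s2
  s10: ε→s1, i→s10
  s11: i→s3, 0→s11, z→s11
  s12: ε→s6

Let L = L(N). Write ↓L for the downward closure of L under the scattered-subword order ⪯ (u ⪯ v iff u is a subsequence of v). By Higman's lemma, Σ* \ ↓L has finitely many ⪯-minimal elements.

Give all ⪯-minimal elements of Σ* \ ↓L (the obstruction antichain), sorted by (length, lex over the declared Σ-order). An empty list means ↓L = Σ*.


A = [i00z, i00ii].

|Q|=13, |F|=5, |δ|=29 (6 ε).
min D↑ (6 st, q0=0, F={4}): 0:0→0,z→0,i→1 1:0→2,z→1,i→1 2:0→3,z→2,i→2 3:0→3,z→4,i→5 4:0→4,z→4,i→4 5:0→5,z→4,i→4.
'i00z': |S_i|=[8, 7, 6, 5, 2] end={s12,s6} — reject; 4/4 single-dels accept.
'i00ii': run [8, 7, 6, 5, 3, 2] end={s12,s6} — reject; 5/5 del acc.
2 words, ⪯-incomp.


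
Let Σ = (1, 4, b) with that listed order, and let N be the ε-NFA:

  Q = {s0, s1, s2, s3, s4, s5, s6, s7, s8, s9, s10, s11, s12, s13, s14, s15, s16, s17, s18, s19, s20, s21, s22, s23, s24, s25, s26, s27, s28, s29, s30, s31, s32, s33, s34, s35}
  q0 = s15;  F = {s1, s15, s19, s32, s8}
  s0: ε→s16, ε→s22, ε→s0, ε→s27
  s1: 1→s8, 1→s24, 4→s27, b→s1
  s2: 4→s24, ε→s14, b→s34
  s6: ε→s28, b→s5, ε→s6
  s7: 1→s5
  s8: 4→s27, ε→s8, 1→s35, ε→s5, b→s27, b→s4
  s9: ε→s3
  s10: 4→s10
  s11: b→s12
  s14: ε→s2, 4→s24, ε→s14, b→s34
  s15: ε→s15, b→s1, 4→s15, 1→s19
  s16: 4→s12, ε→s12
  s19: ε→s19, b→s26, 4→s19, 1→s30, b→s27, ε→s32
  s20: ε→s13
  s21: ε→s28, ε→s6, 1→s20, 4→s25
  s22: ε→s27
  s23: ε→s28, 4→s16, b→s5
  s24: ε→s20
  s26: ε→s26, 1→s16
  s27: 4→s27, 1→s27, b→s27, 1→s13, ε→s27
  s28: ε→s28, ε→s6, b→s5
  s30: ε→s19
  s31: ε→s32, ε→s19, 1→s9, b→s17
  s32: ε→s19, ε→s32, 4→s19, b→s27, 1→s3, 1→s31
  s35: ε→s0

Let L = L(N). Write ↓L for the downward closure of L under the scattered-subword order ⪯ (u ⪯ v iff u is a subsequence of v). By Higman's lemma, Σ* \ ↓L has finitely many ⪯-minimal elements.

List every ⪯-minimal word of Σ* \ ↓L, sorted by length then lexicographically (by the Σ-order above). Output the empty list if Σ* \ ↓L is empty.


A = [1b, b4, b11].

|Q|=36, |F|=5, |δ|=72 (32 ε).
min D↑ (5 st, q0=0, F={3}): 0:1→1,4→0,b→2 1:1→1,4→1,b→3 2:1→4,4→3,b→2 3:1→3,4→3,b→3 4:1→3,4→3,b→3.
'1b': run [22, 20, 7] end={s12,s13,s16,s17,s26,s27,s4} ∉↓L; 2/2 del acc.
'b4': run [22, 15, 3] end={s12,s13,s27} — reject; 2/2 del acc.
'b11': N↓-sim [22, 15, 12, 7] end={s0,s12,s13,s16,s22,s27,s35} — reject; 3/3 single-dels accept.
3 obstructions.


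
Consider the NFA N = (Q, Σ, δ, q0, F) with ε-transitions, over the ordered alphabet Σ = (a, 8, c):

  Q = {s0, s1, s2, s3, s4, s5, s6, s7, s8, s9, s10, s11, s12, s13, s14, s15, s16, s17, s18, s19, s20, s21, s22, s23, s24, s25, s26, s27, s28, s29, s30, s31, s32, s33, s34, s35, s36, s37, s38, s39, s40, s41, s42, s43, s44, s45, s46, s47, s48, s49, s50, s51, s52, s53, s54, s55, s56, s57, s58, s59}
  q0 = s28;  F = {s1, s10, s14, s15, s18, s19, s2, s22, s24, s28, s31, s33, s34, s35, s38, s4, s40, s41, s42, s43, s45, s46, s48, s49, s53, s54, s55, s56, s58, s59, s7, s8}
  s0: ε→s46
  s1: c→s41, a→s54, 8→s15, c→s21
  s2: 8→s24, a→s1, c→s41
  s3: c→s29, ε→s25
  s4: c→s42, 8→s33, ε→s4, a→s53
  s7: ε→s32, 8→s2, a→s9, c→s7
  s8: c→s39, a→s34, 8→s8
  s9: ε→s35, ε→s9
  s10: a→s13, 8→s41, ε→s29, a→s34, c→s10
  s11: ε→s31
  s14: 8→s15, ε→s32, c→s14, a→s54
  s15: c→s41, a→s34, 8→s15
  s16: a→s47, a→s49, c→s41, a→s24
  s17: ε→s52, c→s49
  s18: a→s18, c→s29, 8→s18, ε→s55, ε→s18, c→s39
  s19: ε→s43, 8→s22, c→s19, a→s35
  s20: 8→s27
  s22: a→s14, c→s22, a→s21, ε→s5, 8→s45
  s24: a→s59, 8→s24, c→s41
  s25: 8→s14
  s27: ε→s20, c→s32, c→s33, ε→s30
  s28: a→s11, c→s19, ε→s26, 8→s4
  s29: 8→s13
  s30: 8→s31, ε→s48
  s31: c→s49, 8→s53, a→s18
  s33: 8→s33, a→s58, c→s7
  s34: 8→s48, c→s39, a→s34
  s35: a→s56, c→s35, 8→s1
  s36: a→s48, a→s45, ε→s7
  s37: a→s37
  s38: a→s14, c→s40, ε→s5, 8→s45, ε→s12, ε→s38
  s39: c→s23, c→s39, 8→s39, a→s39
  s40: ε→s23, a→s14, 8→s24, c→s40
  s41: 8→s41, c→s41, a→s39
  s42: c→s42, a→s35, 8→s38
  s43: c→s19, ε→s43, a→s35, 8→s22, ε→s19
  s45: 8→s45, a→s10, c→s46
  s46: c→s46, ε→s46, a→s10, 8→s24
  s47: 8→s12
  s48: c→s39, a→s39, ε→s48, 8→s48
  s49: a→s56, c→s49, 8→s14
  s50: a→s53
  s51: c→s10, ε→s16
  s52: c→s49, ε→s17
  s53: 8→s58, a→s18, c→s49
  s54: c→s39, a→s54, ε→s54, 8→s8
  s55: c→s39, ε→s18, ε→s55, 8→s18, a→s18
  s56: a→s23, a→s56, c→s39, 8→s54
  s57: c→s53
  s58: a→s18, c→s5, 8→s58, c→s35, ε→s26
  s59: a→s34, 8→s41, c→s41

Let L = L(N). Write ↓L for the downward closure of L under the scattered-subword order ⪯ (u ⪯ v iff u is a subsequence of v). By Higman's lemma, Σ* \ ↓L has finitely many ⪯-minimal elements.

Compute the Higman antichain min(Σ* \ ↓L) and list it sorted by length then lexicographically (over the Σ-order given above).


|Q|=60, |F|=32, |δ|=159 (33 ε).
min D↑ (31 st, q0=0, F={11}): 0:a→1,8→2,c→3 1:a→4,8→5,c→6 2:a→5,8→7,c→8 3:a→9,8→10,c→3 4:a→4,8→4,c→11 5:a→4,8→12,c→6 6:a→13,8→14,c→6 7:a→12,8→7,c→15 8:a→9,8→16,c→8 9:a→13,8→17,c→9 10:a→14,8→18,c→10 11:a→11,8→11,c→11 12:a→4,8→12,c→9 13:a→13,8→19,c→11 14:a→19,8→20,c→14 15:a→9,8→21,c→15 16:a→14,8→18,c→22 17:a→19,8→20,c→23 18:a→24,8→18,c→25 19:a→19,8→26,c→11 20:a→27,8→20,c→23 21:a→17,8→28,c→23 22:a→14,8→28,c→22 23:a→11,8→23,c→23 24:a→27,8→23,c→24 25:a→24,8→28,c→25 26:a→27,8→26,c→11 27:a→27,8→29,c→11 28:a→30,8→28,c→23 29:a→11,8→29,c→11 30:a→27,8→23,c→23.
'aac': run [43, 28, 11, 4] end={s13,s23,s29,s39} rej; 3/3 del acc.
'ca8ca': N↓-sim [43, 33, 19, 11, 4, 2] end={s23,s39} rej; 5/5 single-dels accept.
'ac88ca': |S_i|=[43, 28, 19, 13, 7, 3, 2] end={s23,s39} — reject; 6/6 del acc.
'88c8ca': |S_i|=[43, 38, 33, 25, 14, 4, 2] end={s23,s39} rej; 6/6 del acc.
'c88a8a': |S_i|=[43, 33, 25, 14, 9, 5, 2] end={s23,s39} ∉↓L; 6/6 single-dels accept.
5 minimals (antichain).

Antichain: [aac, ca8ca, ac88ca, 88c8ca, c88a8a].


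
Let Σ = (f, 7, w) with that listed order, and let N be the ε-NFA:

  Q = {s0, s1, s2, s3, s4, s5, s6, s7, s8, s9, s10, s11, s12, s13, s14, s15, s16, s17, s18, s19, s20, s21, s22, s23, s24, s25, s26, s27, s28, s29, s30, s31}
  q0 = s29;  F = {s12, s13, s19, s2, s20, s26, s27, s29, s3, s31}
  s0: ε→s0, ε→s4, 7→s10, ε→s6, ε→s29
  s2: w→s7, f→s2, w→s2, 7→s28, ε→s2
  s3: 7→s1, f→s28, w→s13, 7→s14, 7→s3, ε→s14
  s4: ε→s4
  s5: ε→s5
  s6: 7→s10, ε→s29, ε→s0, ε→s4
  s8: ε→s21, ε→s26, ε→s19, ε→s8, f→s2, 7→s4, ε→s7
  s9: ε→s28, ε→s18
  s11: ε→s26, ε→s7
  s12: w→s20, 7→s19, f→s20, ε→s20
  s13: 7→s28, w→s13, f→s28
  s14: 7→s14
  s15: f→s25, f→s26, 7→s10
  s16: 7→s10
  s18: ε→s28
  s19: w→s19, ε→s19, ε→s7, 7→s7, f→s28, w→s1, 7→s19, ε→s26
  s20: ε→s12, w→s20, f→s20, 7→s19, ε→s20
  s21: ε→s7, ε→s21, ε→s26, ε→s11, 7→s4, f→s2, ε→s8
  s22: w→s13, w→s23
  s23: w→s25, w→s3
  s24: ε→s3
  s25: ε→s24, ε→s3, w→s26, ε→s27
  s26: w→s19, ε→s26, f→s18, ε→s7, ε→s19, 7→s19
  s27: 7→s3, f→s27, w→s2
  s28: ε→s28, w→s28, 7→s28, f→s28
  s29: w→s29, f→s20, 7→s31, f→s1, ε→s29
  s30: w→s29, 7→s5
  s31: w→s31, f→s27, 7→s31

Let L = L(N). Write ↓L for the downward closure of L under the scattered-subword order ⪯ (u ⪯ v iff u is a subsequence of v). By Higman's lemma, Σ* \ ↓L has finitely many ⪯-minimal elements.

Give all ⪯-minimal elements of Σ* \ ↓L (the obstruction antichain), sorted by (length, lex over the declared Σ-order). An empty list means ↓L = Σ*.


|Q|=32, |F|=10, |δ|=98 (41 ε).
min D↑ (9 st, q0=0, F={5}): 0:f→1,7→2,w→0 1:f→1,7→3,w→1 2:f→4,7→2,w→2 3:f→5,7→3,w→3 4:f→4,7→6,w→7 5:f→5,7→5,w→5 6:f→5,7→6,w→8 7:f→7,7→5,w→7 8:f→5,7→5,w→8 [Hopcroft].
'f7f': run [15, 13, 9, 2] end={s18,s28} — reject; 3/3 single-dels accept.
'7fw7': run [15, 12, 9, 4, 1] end={s28} rej; 4/4 del acc.
2 minimals (antichain).

A = [f7f, 7fw7].


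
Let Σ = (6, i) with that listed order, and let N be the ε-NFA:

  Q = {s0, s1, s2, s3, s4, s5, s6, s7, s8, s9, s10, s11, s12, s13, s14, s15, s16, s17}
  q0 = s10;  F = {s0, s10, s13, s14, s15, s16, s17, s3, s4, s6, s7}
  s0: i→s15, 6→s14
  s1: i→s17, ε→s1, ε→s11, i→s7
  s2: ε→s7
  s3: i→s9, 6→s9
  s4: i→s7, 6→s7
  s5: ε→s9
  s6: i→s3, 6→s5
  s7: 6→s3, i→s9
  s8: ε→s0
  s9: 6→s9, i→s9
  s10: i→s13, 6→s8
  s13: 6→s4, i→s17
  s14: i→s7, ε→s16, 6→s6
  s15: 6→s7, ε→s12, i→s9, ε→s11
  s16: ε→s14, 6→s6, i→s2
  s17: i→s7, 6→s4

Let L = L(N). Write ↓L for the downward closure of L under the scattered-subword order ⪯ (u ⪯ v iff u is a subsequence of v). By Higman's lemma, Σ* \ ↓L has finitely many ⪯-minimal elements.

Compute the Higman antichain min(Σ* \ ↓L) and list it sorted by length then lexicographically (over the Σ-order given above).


Antichain: [6ii, 6666, i66i, iiii, i6i66, iii66].

|Q|=18, |F|=11, |δ|=35 (9 ε).
min D↑ (11 st, q0=0, F={9}): 0:6→1,i→2 1:6→3,i→4 2:6→5,i→6 3:6→7,i→8 4:6→8,i→9 5:6→8,i→8 6:6→5,i→8 7:6→9,i→10 8:6→10,i→9 9:6→9,i→9 10:6→9,i→9 [Hopcroft].
'6ii': |S_i|=[17, 14, 7, 1] end={s9} rej; 3/3 del acc.
'6666': |S_i|=[17, 14, 8, 4, 2] end={s5,s9} — reject; 4/4 deletions ∈↓L.
'i66i': run [17, 10, 4, 3, 1] end={s9} — reject; 4/4 deletions ∈↓L.
'iiii': N↓-sim [17, 10, 5, 3, 1] end={s9} rej; 4/4 deletions ∈↓L.
'i6i66': |S_i|=[17, 10, 4, 3, 2, 1] end={s9} — reject; 5/5 deletions ∈↓L.
'iii66': |S_i|=[17, 10, 5, 3, 2, 1] end={s9} — reject; 5/5 deletions ∈↓L.
6 obstructions.


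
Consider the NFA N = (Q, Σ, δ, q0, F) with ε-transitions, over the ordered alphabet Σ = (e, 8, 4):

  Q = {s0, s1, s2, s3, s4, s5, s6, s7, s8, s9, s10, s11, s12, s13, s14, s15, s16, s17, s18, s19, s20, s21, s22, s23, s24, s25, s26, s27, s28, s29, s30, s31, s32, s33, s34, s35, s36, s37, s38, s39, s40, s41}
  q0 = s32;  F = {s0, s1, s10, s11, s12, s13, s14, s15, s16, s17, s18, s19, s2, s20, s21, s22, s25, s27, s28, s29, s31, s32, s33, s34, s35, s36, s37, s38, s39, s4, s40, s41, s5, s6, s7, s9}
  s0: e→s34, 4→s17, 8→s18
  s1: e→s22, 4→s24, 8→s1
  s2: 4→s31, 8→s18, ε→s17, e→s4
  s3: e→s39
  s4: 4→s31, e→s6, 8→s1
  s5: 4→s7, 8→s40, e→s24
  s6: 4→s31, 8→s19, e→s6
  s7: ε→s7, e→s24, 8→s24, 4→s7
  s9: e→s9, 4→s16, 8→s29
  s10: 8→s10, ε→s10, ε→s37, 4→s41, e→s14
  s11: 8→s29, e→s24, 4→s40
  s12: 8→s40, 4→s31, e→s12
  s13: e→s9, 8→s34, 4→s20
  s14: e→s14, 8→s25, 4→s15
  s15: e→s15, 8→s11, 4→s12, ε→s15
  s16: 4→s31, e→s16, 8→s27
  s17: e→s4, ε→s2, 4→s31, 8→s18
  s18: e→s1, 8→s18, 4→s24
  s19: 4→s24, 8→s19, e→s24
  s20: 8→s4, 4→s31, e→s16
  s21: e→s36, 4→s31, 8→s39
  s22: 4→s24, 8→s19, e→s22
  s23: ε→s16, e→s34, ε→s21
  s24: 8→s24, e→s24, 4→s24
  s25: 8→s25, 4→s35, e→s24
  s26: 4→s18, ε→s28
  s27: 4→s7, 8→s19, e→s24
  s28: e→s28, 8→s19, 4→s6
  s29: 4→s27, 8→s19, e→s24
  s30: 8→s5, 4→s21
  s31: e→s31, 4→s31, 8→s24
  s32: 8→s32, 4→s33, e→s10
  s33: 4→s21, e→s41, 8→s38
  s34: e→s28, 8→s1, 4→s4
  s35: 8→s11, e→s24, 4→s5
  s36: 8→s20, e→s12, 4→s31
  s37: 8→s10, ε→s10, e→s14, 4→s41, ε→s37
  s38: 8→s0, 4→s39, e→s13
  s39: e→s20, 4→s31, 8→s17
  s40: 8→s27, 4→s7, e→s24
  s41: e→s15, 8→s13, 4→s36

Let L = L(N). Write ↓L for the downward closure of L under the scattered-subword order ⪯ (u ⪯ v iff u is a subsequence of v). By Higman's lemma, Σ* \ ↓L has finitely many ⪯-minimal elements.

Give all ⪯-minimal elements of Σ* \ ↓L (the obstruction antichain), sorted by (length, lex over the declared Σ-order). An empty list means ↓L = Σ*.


|Q|=42, |F|=36, |δ|=127 (11 ε).
min D↑ (35 st, q0=0, F={14}): 0:e→1,8→0,4→2 1:e→3,8→1,4→4 2:e→4,8→5,4→6 3:e→3,8→7,4→8 4:e→8,8→9,4→10 5:e→9,8→11,4→12 6:e→10,8→12,4→13 7:e→14,8→7,4→15 8:e→8,8→16,4→17 9:e→18,8→19,4→20 10:e→17,8→20,4→13 11:e→19,8→21,4→22 12:e→20,8→22,4→13 13:e→13,8→14,4→13 14:e→14,8→14,4→14 15:e→14,8→16,4→23 16:e→14,8→24,4→25 17:e→17,8→25,4→13 18:e→18,8→24,4→26 19:e→27,8→28,4→29 20:e→26,8→29,4→13 21:e→28,8→21,4→14 22:e→29,8→21,4→13 23:e→14,8→25,4→30 24:e→14,8→31,4→32 25:e→14,8→32,4→30 26:e→26,8→32,4→13 27:e→27,8→31,4→33 28:e→34,8→28,4→14 29:e→33,8→28,4→13 30:e→14,8→14,4→30 31:e→14,8→31,4→14 32:e→14,8→31,4→30 33:e→33,8→31,4→13 34:e→34,8→31,4→14 (ε-aug+det+¬).
'ee8e': run [37, 28, 19, 10, 1] end={s24} — reject; 4/4 deletions ∈↓L.
'4448': |S_i|=[37, 32, 20, 3, 1] end={s24} ∉↓L; 4/4 deletions ∈↓L.
'48884': N↓-sim [37, 32, 24, 16, 5, 1] end={s24} ∉↓L; 5/5 deletions ∈↓L.
3 minimals (antichain).

min(Σ*\↓L) = [ee8e, 4448, 48884].


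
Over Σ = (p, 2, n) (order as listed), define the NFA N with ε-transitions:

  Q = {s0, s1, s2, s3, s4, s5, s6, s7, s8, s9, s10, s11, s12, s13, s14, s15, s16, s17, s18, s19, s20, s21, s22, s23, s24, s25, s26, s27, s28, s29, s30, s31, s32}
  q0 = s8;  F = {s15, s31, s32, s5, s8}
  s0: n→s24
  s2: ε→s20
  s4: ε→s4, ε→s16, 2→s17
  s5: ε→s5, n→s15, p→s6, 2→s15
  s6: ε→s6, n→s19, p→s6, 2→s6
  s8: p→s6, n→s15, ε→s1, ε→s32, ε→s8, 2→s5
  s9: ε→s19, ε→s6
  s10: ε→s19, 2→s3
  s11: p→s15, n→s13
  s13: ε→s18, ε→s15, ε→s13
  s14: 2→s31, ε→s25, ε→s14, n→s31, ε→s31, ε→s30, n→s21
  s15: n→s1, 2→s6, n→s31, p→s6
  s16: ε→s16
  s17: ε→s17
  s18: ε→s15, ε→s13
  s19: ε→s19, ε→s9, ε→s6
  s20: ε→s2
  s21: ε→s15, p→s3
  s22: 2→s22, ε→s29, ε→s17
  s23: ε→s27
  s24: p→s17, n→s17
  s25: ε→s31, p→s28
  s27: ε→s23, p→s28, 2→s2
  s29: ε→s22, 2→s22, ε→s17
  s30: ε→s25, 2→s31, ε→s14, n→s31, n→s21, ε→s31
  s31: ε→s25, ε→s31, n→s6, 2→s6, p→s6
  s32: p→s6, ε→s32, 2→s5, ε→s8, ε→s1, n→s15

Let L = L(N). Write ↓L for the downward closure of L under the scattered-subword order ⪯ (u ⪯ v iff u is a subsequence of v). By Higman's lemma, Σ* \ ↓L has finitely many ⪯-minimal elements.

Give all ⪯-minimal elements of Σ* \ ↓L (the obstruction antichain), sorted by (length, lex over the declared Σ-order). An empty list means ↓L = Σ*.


Antichain: [p, n2, 222, nnn, 22nn].

|Q|=33, |F|=5, |δ|=80 (42 ε).
min D↑ (5 st, q0=0, F={1}): 0:p→1,2→2,n→3 1:p→1,2→1,n→1 2:p→1,2→3,n→3 3:p→1,2→1,n→4 4:p→1,2→1,n→1.
'p': |S_i|=[11, 4] end={s19,s28,s6,s9} — reject; 1/1 single-dels accept.
'n2': run [11, 8, 3] end={s19,s6,s9} — reject; 2/2 del acc.
'222': N↓-sim [11, 9, 8, 3] end={s19,s6,s9} ∉↓L; 3/3 single-dels accept.
'nnn': |S_i|=[11, 8, 7, 3] end={s19,s6,s9} — reject; 3/3 single-dels accept.
'22nn': N↓-sim [11, 9, 8, 7, 3] end={s19,s6,s9} ∉↓L; 4/4 single-dels accept.
5 obstructions.


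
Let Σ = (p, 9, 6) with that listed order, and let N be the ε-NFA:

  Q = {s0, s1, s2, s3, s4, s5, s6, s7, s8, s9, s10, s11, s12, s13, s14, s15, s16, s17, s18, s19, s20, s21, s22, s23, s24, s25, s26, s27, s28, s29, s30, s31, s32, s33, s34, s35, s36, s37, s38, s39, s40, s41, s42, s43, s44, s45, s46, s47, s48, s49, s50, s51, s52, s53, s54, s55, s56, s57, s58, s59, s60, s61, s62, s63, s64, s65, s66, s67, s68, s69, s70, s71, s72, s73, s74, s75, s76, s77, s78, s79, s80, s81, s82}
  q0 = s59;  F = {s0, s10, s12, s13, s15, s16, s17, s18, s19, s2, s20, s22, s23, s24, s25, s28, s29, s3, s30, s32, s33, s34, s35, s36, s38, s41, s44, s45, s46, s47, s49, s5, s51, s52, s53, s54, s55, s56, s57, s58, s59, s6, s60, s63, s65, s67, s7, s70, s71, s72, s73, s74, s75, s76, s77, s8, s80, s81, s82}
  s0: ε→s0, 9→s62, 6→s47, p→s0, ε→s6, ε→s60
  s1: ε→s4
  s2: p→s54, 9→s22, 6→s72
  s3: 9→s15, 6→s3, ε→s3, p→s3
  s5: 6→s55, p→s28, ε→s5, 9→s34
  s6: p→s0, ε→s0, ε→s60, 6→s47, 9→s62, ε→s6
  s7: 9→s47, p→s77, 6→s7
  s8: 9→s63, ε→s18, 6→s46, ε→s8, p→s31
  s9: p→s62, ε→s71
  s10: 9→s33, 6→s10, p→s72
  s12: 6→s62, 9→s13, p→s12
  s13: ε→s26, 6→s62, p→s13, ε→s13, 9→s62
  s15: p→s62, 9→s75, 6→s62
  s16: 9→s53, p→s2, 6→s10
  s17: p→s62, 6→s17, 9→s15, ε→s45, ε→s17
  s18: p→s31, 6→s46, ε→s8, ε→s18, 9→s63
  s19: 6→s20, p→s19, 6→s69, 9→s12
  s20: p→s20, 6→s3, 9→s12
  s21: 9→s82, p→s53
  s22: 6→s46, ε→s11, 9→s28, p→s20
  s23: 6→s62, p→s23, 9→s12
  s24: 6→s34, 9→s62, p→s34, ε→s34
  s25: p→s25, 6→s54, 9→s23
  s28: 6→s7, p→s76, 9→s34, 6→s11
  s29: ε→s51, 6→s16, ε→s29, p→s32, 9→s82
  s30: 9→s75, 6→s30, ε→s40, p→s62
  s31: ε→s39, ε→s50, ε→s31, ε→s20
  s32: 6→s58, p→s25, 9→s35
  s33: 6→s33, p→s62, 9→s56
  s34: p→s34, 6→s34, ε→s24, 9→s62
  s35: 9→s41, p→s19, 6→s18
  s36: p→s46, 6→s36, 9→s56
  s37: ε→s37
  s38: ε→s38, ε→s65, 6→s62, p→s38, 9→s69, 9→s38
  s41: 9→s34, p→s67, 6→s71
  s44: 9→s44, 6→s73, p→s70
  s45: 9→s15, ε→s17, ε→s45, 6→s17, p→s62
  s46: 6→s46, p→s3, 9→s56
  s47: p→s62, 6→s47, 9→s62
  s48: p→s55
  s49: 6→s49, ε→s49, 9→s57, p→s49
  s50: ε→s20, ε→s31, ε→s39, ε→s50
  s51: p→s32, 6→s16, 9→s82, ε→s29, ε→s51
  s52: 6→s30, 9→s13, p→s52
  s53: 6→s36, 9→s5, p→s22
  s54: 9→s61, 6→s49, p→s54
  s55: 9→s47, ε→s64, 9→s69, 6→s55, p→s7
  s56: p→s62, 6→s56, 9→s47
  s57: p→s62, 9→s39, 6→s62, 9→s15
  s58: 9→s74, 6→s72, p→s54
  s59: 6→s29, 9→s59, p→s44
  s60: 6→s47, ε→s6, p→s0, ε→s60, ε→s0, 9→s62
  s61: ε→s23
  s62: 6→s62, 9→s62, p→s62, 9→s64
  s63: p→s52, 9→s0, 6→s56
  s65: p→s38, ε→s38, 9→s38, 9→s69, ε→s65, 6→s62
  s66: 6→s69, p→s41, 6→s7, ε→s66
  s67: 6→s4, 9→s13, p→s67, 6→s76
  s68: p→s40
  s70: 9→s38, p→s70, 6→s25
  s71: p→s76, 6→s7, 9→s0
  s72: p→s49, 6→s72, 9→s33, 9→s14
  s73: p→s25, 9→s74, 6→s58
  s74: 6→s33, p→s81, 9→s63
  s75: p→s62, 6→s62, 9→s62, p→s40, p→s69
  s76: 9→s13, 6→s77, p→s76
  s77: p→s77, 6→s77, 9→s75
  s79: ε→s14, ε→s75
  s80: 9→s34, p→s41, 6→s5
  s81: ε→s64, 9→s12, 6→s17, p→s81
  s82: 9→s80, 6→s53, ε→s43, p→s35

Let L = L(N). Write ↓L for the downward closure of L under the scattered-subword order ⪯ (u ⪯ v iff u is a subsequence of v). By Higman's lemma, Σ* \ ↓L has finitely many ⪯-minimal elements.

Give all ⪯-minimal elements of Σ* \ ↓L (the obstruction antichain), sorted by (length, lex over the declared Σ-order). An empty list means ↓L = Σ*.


|Q|=83, |F|=59, |δ|=251 (52 ε).
min D↑ (53 st, q0=0, F={17}): 0:p→1,9→0,6→2 1:p→3,9→1,6→4 2:p→5,9→6,6→7 3:p→3,9→8,6→9 4:p→9,9→10,6→11 5:p→9,9→12,6→11 6:p→12,9→13,6→14 7:p→15,9→14,6→16 8:p→8,9→8,6→17 9:p→9,9→18,6→19 10:p→20,9→21,6→22 11:p→19,9→10,6→23 12:p→24,9→25,6→26 13:p→25,9→27,6→28 14:p→29,9→28,6→30 15:p→19,9→29,6→23 16:p→23,9→22,6→16 17:p→17,9→17,6→17 18:p→18,9→31,6→17 19:p→19,9→18,6→32 20:p→20,9→31,6→33 21:p→34,9→35,6→36 22:p→17,9→36,6→22 23:p→32,9→22,6→23 24:p→24,9→31,6→37 25:p→38,9→27,6→39 26:p→37,9→21,6→40 27:p→27,9→17,6→27 28:p→41,9→27,6→42 29:p→37,9→41,6→40 30:p→40,9→36,6→30 31:p→31,9→43,6→17 32:p→32,9→44,6→32 33:p→17,9→45,6→33 34:p→34,9→43,6→46 35:p→35,9→17,6→47 36:p→17,9→47,6→36 37:p→37,9→31,6→48 38:p→38,9→43,6→49 39:p→49,9→35,6→50 40:p→48,9→36,6→40 41:p→49,9→27,6→50 42:p→50,9→47,6→42 43:p→43,9→17,6→17 44:p→17,9→45,6→17 45:p→17,9→51,6→17 46:p→17,9→51,6→46 47:p→17,9→17,6→47 48:p→48,9→45,6→48 49:p→49,9→43,6→52 50:p→52,9→47,6→50 51:p→17,9→17,6→17 52:p→52,9→51,6→52 [Hopcroft].
'pp96': N↓-sim [72, 60, 39, 15, 2] end={s62,s64} rej; 4/4 single-dels accept.
'p696p': |S_i|=[72, 60, 48, 27, 12, 4] end={s40,s62,s64,s69} rej; 5/5 deletions ∈↓L.
'69999': N↓-sim [72, 67, 55, 32, 13, 2] end={s62,s64} rej; 5/5 del acc.
'6669p': N↓-sim [72, 67, 55, 27, 12, 4] end={s40,s62,s64,s69} ∉↓L; 5/5 del acc.
4 words, ⪯-incomp.

A = [pp96, p696p, 69999, 6669p].


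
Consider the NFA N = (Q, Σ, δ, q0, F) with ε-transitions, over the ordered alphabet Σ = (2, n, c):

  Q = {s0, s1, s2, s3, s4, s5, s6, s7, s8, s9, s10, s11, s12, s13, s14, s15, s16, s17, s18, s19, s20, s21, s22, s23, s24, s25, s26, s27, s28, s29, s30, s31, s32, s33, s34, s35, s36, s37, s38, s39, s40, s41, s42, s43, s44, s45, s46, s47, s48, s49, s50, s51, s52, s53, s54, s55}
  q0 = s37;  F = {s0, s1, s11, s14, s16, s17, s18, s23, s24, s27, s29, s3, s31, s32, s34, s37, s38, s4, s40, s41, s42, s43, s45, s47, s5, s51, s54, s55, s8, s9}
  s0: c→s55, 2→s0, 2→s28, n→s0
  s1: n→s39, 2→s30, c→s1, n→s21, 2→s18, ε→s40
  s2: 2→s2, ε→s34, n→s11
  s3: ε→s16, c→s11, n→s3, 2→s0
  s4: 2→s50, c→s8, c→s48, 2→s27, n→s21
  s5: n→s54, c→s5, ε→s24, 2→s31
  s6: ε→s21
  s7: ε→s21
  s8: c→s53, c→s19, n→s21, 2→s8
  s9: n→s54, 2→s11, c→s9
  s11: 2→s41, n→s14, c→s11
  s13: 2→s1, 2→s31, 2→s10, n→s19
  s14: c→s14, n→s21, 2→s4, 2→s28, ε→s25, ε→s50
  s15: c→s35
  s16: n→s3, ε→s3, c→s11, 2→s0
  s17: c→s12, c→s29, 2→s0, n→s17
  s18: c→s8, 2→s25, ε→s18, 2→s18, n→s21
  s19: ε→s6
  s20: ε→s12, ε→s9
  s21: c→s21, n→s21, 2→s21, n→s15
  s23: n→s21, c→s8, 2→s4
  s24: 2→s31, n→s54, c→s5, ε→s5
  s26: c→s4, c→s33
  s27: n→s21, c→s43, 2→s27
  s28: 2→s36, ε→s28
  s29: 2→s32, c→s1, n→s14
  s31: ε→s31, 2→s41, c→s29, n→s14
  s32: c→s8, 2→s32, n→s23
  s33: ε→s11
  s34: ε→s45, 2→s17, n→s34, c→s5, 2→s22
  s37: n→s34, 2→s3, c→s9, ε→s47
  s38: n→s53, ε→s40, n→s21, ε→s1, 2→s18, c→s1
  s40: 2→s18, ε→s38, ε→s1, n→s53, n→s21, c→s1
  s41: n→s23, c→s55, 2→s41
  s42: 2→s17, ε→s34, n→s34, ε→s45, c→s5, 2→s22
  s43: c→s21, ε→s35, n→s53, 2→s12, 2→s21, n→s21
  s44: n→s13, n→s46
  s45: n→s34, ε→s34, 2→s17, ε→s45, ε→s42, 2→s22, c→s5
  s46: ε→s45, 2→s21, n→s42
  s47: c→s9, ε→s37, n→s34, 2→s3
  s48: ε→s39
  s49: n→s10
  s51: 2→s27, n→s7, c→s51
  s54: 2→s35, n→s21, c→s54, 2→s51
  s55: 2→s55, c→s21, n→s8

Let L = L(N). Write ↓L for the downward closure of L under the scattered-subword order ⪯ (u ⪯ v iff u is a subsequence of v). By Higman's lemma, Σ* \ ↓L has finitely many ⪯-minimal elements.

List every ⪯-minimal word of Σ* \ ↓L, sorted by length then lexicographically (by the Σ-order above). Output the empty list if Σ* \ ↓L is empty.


|Q|=56, |F|=30, |δ|=158 (32 ε).
min D↑ (24 st, q0=0, F={15}): 0:2→1,n→2,c→3 1:2→4,n→1,c→5 2:2→6,n→2,c→7 3:2→5,n→8,c→3 4:2→4,n→4,c→9 5:2→10,n→11,c→5 6:2→4,n→6,c→12 7:2→13,n→8,c→7 8:2→14,n→15,c→8 9:2→9,n→16,c→15 10:2→10,n→17,c→9 11:2→18,n→15,c→11 12:2→19,n→11,c→20 13:2→10,n→11,c→12 14:2→21,n→15,c→14 15:2→15,n→15,c→15 16:2→16,n→15,c→15 17:2→18,n→15,c→16 18:2→21,n→15,c→16 19:2→19,n→17,c→16 20:2→22,n→15,c→20 21:2→21,n→15,c→23 22:2→22,n→15,c→16 23:2→15,n→15,c→15 [Hopcroft].
'cnn': |S_i|=[46, 36, 22, 5] end={s15,s21,s35,s53,s7} — reject; 3/3 del acc.
'22cc': run [46, 37, 24, 12, 6] end={s15,s19,s21,s35,s53,s6} — reject; 4/4 deletions ∈↓L.
'n2ccn': run [46, 43, 34, 29, 25, 6] end={s15,s21,s35,s39,s53,s7} ∉↓L; 5/5 del acc.
'cn22c2': |S_i|=[46, 36, 22, 18, 12, 8, 4] end={s12,s15,s21,s35} — reject; 6/6 single-dels accept.
4 minimals (antichain).

A = [cnn, 22cc, n2ccn, cn22c2].


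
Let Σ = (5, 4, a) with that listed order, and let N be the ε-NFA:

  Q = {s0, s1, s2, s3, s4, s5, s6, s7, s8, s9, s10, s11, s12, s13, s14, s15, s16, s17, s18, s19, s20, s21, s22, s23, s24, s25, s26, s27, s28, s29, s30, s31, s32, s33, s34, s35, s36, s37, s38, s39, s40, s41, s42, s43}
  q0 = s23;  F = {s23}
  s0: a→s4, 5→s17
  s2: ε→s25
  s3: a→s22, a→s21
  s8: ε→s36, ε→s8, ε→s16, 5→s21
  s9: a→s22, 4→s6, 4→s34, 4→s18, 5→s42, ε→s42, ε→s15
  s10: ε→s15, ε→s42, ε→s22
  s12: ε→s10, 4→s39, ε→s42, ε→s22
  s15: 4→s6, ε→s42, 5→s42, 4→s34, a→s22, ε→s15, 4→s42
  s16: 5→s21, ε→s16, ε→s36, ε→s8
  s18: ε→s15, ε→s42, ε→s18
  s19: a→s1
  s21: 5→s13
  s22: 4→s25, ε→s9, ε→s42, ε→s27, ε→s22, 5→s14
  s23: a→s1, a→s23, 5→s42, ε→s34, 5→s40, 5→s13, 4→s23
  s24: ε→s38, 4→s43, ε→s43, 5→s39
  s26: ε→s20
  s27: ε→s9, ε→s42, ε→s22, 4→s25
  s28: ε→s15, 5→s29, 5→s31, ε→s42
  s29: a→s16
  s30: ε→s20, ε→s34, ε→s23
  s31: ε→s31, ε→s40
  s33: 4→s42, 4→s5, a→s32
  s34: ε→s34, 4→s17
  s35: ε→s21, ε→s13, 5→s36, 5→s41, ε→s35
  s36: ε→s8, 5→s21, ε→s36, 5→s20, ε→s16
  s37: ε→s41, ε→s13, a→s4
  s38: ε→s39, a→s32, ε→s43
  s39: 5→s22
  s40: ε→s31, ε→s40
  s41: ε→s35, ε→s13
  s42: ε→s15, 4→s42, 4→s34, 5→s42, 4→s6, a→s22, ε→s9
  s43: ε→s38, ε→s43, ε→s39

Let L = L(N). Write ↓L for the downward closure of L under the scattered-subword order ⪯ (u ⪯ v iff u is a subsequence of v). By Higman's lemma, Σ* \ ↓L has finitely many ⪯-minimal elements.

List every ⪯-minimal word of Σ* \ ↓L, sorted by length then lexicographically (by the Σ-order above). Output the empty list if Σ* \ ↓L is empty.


|Q|=44, |F|=1, |δ|=107 (58 ε).
min D↑ (2 st, q0=0, F={1}): 0:5→1,4→0,a→0 1:5→1,4→1,a→1 (ε-aug+det+¬).
'5': N↓-sim [16, 14] end={s13,s14,s15,s17,s18,s22,s25,s27,s31,s34,s40,s42,…} rej; 1/1 deletions ∈↓L.
1 words, ⪯-incomp.

min(Σ*\↓L) = [5].


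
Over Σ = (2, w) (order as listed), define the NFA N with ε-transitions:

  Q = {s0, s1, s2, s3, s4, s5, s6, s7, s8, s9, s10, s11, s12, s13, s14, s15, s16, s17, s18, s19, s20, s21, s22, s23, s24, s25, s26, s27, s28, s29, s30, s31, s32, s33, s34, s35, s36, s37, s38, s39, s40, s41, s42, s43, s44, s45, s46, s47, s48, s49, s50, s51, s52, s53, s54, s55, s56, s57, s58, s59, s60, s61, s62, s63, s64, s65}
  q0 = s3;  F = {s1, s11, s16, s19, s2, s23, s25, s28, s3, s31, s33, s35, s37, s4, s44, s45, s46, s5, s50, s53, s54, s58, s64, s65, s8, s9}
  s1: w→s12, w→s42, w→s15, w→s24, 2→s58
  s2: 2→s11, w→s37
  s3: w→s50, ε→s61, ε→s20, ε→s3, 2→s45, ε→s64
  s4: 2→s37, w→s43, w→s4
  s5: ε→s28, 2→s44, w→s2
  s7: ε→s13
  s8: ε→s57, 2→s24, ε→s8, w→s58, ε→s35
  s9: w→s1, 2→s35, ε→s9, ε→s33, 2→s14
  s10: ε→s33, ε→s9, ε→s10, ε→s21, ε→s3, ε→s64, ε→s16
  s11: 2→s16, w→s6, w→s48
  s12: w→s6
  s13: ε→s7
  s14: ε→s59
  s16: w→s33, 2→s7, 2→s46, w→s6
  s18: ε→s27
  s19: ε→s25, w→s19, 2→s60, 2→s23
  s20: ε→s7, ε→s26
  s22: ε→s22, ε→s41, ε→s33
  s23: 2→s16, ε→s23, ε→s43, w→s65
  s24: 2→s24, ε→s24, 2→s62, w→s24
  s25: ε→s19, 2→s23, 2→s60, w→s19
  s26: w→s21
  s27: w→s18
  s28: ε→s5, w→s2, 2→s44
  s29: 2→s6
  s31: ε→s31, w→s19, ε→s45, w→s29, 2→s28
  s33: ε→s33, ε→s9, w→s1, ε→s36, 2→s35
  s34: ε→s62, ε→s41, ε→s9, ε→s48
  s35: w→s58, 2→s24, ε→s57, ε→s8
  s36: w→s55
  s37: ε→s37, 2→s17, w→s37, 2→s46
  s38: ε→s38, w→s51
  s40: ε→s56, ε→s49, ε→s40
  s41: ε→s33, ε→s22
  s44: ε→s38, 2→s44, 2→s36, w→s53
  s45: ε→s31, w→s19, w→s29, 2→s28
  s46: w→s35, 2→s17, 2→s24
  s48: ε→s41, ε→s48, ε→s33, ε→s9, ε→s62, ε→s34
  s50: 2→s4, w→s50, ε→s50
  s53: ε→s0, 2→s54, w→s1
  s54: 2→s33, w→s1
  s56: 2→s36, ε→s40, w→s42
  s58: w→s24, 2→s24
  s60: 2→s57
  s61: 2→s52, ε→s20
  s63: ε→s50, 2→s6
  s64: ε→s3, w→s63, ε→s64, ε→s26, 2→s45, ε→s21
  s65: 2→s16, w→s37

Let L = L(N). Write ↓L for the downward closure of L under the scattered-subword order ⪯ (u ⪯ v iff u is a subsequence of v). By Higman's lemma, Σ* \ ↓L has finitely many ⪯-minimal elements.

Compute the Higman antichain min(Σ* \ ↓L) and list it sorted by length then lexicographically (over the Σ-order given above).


|Q|=66, |F|=26, |δ|=148 (67 ε).
min D↑ (21 st, q0=0, F={18}): 0:2→1,w→2 1:2→3,w→4 2:2→5,w→2 3:2→6,w→7 4:2→8,w→4 5:2→9,w→5 6:2→6,w→10 7:2→11,w→9 8:2→12,w→13 9:2→14,w→9 10:2→15,w→16 11:2→12,w→17 12:2→14,w→17 13:2→12,w→9 14:2→18,w→19 15:2→17,w→16 16:2→20,w→18 17:2→19,w→16 18:2→18,w→18 19:2→18,w→20 20:2→18,w→18.
'w2222': run [56, 44, 34, 23, 12, 3] end={s17,s24,s62} — reject; 5/5 deletions ∈↓L.
'222www': |S_i|=[56, 48, 41, 33, 25, 9, 6] end={s12,s15,s24,s42,s6,s62} rej; 6/6 single-dels accept.
'22ww22': run [56, 48, 41, 34, 24, 10, 3] end={s17,s24,s62} rej; 6/6 single-dels accept.
3 obstructions.

min(Σ*\↓L) = [w2222, 222www, 22ww22].


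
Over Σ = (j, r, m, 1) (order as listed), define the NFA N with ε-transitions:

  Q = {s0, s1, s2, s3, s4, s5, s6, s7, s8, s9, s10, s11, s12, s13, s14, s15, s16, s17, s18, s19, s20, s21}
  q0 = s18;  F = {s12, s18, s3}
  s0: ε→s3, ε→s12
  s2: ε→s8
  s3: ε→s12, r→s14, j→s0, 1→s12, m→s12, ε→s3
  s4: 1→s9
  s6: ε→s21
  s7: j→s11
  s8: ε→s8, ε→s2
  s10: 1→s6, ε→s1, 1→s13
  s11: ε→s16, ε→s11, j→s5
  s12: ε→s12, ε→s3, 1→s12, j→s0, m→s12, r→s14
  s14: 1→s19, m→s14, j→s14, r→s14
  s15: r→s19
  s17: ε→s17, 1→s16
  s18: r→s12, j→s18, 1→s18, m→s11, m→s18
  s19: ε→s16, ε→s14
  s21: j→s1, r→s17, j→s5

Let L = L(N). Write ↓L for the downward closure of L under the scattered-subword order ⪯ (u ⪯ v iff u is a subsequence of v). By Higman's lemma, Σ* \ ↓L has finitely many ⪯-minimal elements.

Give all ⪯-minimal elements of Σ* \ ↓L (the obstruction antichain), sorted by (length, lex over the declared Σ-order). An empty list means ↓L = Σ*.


min(Σ*\↓L) = [rr].

|Q|=22, |F|=3, |δ|=43 (16 ε).
min D↑ (3 st, q0=0, F={2}): 0:j→0,r→1,m→0,1→0 1:j→1,r→2,m→1,1→1 2:j→2,r→2,m→2,1→2 [Hopcroft].
'rr': N↓-sim [9, 6, 3] end={s14,s16,s19} rej; 2/2 single-dels accept.
1 minimals (antichain).


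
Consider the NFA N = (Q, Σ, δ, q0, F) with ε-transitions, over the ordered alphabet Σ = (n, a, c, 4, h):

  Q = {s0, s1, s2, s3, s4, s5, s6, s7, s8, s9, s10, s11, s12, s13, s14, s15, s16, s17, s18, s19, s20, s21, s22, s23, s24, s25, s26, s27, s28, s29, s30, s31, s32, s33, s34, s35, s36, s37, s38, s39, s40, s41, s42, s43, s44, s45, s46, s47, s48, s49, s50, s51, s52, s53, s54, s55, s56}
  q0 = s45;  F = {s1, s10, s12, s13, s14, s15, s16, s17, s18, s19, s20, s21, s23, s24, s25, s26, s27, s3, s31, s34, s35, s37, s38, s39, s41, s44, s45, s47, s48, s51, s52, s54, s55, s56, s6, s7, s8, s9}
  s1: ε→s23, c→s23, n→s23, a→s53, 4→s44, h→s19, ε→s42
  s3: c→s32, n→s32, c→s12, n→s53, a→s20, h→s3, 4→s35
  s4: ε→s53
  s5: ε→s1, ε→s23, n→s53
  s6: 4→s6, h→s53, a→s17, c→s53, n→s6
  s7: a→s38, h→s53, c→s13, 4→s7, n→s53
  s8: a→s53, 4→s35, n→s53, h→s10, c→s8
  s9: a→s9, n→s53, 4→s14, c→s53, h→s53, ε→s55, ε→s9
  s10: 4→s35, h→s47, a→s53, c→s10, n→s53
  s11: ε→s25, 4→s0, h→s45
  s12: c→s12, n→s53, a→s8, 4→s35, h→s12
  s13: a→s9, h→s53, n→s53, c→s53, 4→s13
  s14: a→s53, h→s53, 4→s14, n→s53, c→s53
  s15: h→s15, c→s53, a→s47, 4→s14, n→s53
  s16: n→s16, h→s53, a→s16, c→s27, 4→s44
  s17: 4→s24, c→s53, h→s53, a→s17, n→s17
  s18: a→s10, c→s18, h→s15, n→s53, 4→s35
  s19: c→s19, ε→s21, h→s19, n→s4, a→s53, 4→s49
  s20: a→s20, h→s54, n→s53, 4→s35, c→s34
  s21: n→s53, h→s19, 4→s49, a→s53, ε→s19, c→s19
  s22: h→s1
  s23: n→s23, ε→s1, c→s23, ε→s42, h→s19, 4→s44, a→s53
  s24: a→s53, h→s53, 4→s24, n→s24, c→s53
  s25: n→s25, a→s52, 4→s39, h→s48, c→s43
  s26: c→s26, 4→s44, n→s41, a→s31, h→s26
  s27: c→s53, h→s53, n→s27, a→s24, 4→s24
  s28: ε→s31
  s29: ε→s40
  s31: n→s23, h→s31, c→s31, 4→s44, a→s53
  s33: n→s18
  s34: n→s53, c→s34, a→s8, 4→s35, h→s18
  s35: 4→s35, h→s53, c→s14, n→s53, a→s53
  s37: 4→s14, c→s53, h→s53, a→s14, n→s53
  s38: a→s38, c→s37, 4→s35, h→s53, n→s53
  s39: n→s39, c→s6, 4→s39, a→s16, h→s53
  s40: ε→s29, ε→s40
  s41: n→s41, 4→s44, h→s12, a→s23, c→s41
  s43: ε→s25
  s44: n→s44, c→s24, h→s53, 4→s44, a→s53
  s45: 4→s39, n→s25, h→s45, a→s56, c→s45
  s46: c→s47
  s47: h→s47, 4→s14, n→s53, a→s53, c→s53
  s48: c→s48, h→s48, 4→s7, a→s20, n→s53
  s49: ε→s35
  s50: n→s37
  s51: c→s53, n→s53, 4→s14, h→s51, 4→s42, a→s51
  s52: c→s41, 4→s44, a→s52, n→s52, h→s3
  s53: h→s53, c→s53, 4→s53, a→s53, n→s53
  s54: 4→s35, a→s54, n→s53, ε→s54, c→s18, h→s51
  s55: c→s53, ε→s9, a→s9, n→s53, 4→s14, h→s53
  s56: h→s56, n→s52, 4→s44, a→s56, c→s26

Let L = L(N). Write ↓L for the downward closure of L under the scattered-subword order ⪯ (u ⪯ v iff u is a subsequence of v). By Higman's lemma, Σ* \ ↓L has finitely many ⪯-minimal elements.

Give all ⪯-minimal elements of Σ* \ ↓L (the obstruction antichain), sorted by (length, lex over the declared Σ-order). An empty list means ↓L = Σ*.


min(Σ*\↓L) = [4h, nhn, a4a, 4cc, acaa, nhahhc].

|Q|=57, |F|=38, |δ|=225 (20 ε).
min D↑ (36 st, q0=0, F={10}): 0:n→1,a→2,c→0,4→3,h→0 1:n→1,a→4,c→1,4→3,h→5 2:n→4,a→2,c→6,4→7,h→2 3:n→3,a→8,c→9,4→3,h→10 4:n→4,a→4,c→11,4→7,h→12 5:n→10,a→13,c→5,4→14,h→5 6:n→11,a→15,c→6,4→7,h→6 7:n→7,a→10,c→16,4→7,h→10 8:n→8,a→8,c→17,4→7,h→10 9:n→9,a→18,c→10,4→9,h→10 10:n→10,a→10,c→10,4→10,h→10 11:n→11,a→19,c→11,4→7,h→20 12:n→10,a→13,c→20,4→21,h→12 13:n→10,a→13,c→22,4→21,h→23 14:n→10,a→24,c→25,4→14,h→10 15:n→19,a→10,c→15,4→7,h→15 16:n→16,a→10,c→10,4→16,h→10 17:n→17,a→16,c→10,4→16,h→10 18:n→18,a→18,c→10,4→16,h→10 19:n→19,a→10,c→19,4→7,h→26 20:n→10,a→27,c→20,4→21,h→20 21:n→10,a→10,c→28,4→21,h→10 22:n→10,a→27,c→22,4→21,h→29 23:n→10,a→23,c→29,4→21,h→30 24:n→10,a→24,c→31,4→21,h→10 25:n→10,a→32,c→10,4→25,h→10 26:n→10,a→10,c→26,4→21,h→26 27:n→10,a→10,c→27,4→21,h→33 28:n→10,a→10,c→10,4→28,h→10 29:n→10,a→33,c→29,4→21,h→34 30:n→10,a→30,c→10,4→28,h→30 31:n→10,a→28,c→10,4→28,h→10 32:n→10,a→32,c→10,4→28,h→10 33:n→10,a→10,c→33,4→21,h→35 34:n→10,a→35,c→10,4→28,h→34 35:n→10,a→10,c→10,4→28,h→35.
'4h': run [44, 18, 1] end={s53} rej; 2/2 single-dels accept.
'nhn': |S_i|=[44, 40, 27, 3] end={s32,s4,s53} — reject; 3/3 single-dels accept.
'a4a': N↓-sim [44, 36, 7, 1] end={s53} ∉↓L; 3/3 single-dels accept.
'4cc': |S_i|=[44, 18, 10, 1] end={s53} rej; 3/3 deletions ∈↓L.
'acaa': |S_i|=[44, 36, 25, 16, 1] end={s53} rej; 4/4 single-dels accept.
'nhahhc': |S_i|=[44, 40, 27, 17, 10, 6, 1] end={s53} — reject; 6/6 del acc.
6 words, ⪯-incomp.


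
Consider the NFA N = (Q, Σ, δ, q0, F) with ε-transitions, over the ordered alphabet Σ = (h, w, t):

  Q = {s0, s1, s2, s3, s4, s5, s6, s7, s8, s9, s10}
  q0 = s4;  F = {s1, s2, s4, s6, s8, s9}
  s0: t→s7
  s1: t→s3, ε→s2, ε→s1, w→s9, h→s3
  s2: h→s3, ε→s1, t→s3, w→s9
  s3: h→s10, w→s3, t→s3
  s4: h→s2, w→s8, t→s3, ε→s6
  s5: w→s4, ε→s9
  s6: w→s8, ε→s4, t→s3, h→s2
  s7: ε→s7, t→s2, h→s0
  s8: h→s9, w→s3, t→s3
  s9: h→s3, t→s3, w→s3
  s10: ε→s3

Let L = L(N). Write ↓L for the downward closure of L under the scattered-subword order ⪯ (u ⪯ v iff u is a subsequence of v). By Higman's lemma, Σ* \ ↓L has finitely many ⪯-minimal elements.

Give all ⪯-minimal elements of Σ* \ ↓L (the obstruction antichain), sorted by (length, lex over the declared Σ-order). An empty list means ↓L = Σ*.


Antichain: [t, hh, ww].

|Q|=11, |F|=6, |δ|=33 (8 ε).
min D↑ (5 st, q0=0, F={3}): 0:h→1,w→2,t→3 1:h→3,w→4,t→3 2:h→4,w→3,t→3 3:h→3,w→3,t→3 4:h→3,w→3,t→3 [Hopcroft].
't': run [8, 2] end={s10,s3} rej; 1/1 single-dels accept.
'hh': run [8, 5, 2] end={s10,s3} rej; 2/2 del acc.
'ww': run [8, 4, 2] end={s10,s3} rej; 2/2 single-dels accept.
3 obstructions.
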